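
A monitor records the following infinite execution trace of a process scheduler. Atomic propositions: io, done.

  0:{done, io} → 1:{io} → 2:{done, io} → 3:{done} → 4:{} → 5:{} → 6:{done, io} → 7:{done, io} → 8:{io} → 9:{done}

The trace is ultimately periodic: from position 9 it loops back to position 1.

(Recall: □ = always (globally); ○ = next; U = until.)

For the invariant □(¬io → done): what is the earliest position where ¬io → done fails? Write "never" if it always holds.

Check ¬io → done at each position in order: 0 ✓, 1 ✓, 2 ✓, 3 ✓.
At position 4 the labels are {}, so ¬io → done is false there. This is the first violation.

4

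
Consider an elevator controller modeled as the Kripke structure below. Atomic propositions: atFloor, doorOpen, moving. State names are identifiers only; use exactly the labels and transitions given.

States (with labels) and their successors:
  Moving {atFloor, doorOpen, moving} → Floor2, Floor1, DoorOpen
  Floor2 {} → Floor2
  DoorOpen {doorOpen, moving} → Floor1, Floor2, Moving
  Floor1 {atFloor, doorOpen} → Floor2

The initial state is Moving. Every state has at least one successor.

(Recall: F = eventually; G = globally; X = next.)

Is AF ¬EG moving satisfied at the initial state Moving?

States satisfying ¬EG moving: {Floor2, Floor1}.
States satisfying AF ¬EG moving: {Floor2, Floor1}.
There is a path from Moving along which ¬EG moving never holds.
Moving ∉ Sat(AF ¬EG moving).

Does not hold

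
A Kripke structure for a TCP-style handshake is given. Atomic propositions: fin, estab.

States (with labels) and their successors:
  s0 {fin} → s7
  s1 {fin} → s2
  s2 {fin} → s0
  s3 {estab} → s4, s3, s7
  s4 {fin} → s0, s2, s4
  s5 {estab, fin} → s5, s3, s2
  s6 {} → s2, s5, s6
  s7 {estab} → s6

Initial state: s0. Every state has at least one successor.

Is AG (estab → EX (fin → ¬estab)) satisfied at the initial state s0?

Holds

States satisfying estab → EX (fin → ¬estab): {s0, s1, s2, s3, s4, s5, s6, s7}.
States satisfying AG (estab → EX (fin → ¬estab)): {s0, s1, s2, s3, s4, s5, s6, s7}.
Every state reachable from s0 satisfies estab → EX (fin → ¬estab).
s0 ∈ Sat(AG (estab → EX (fin → ¬estab))).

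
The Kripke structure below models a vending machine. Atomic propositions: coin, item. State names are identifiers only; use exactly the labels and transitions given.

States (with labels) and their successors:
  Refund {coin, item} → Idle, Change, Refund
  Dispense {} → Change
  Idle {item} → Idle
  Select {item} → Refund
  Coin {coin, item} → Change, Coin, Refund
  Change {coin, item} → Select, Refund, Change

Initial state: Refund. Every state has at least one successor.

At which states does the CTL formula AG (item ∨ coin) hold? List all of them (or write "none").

States satisfying item ∨ coin: {Refund, Idle, Select, Coin, Change}.
States satisfying AG (item ∨ coin): {Refund, Idle, Select, Coin, Change}.

{Refund, Idle, Select, Coin, Change}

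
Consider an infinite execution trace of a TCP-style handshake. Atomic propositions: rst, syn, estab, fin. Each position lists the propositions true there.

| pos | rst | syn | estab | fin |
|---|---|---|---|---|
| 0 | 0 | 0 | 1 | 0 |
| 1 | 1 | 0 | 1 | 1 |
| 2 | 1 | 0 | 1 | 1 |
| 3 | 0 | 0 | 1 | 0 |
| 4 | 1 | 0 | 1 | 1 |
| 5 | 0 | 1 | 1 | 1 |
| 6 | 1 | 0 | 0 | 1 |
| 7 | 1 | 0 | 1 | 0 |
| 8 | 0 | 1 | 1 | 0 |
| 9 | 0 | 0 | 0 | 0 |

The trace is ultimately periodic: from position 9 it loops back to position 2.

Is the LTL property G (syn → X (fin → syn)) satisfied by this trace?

Does not hold

syn → X (fin → syn) must hold at every position from 0 onward. It fails at position 5, so G (syn → X (fin → syn)) is false.
Positions where syn holds: 5, 8.
Check X (fin → syn) at each: 5→fails, 8→ok.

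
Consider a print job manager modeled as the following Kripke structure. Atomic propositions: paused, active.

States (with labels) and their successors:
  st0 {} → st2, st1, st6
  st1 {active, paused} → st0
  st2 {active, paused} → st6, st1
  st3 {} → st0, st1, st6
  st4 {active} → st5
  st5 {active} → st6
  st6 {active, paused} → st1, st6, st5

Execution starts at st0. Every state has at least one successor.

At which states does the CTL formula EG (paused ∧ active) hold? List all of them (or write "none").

{st2, st6}

States satisfying paused ∧ active: {st1, st2, st6}.
States satisfying EG (paused ∧ active): {st2, st6}.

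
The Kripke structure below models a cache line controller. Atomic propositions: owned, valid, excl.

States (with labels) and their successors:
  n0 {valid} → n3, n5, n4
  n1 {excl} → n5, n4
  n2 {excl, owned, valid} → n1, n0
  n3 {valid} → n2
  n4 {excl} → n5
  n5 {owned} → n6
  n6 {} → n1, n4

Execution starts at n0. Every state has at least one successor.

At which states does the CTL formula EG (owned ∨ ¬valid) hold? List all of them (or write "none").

States satisfying owned ∨ ¬valid: {n1, n2, n4, n5, n6}.
States satisfying EG (owned ∨ ¬valid): {n1, n2, n4, n5, n6}.

{n1, n2, n4, n5, n6}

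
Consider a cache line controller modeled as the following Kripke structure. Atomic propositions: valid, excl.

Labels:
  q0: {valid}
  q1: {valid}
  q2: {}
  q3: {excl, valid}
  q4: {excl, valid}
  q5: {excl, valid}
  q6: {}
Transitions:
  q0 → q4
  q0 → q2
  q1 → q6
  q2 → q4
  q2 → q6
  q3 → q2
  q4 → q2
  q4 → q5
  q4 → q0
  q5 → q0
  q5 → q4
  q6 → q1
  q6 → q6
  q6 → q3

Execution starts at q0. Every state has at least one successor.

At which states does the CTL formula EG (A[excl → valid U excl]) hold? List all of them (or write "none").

{q4, q5}

States satisfying A[excl → valid U excl]: {q3, q4, q5}.
States satisfying EG (A[excl → valid U excl]): {q4, q5}.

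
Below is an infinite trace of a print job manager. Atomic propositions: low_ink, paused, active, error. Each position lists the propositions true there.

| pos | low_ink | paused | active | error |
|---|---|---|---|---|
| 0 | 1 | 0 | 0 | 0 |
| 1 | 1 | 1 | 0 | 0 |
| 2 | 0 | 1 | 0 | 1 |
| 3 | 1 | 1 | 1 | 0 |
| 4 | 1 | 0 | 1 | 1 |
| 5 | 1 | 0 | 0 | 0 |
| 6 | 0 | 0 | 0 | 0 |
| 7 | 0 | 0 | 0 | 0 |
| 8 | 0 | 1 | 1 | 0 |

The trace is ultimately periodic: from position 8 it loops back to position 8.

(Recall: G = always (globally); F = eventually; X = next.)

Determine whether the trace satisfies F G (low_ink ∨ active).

G (low_ink ∨ active) holds at position 8, which is reachable from 0, so F G (low_ink ∨ active) holds.

Yes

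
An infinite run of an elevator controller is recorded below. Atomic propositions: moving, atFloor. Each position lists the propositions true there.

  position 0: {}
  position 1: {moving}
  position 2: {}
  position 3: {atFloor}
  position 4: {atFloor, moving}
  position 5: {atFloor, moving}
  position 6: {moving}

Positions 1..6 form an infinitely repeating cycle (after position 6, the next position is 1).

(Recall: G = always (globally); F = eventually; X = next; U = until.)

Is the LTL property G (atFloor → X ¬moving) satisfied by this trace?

Does not hold

atFloor → X ¬moving must hold at every position from 0 onward. It fails at position 3, so G (atFloor → X ¬moving) is false.
Positions where atFloor holds: 3, 4, 5.
Check X ¬moving at each: 3→fails, 4→fails, 5→fails.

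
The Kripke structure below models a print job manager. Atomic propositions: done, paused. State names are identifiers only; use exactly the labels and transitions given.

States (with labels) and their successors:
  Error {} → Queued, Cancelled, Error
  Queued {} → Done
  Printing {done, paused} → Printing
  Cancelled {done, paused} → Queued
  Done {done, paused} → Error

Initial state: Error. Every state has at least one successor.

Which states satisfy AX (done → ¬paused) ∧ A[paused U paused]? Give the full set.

{Cancelled, Done}

States satisfying done → ¬paused: {Error, Queued}.
States satisfying AX (done → ¬paused): {Cancelled, Done}.
States satisfying paused: {Printing, Cancelled, Done}.
States satisfying A[paused U paused]: {Printing, Cancelled, Done}.
States satisfying AX (done → ¬paused) ∧ A[paused U paused]: {Cancelled, Done}.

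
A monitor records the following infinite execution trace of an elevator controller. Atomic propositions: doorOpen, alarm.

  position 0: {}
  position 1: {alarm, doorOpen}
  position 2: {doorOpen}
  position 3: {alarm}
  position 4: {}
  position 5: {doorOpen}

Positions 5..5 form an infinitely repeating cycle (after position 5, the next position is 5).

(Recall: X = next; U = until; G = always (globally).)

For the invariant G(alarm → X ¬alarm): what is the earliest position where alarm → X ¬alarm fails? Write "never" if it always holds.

alarm → X ¬alarm holds at every position 0..5, and those are all the positions the trace ever visits, so the invariant G(alarm → X ¬alarm) is never violated.

never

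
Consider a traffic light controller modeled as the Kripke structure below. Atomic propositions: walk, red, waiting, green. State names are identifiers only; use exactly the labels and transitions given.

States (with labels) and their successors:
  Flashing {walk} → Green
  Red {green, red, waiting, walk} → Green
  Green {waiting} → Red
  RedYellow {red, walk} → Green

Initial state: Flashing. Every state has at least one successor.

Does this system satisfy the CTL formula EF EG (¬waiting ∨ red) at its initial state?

States satisfying EG (¬waiting ∨ red): ∅.
States satisfying EF EG (¬waiting ∨ red): ∅.
No suitable path/successor from Flashing witnesses the formula.
Flashing ∉ Sat(EF EG (¬waiting ∨ red)).

No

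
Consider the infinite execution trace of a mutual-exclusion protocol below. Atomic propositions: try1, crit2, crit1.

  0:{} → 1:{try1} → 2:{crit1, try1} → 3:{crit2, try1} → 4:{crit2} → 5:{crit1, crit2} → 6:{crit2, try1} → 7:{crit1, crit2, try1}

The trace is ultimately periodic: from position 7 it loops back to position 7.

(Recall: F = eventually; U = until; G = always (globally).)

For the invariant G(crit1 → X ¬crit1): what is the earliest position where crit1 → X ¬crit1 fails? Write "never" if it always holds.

Check crit1 → X ¬crit1 at each position in order: 0 ✓, 1 ✓, 2 ✓, 3 ✓, 4 ✓, 5 ✓, 6 ✓.
At position 7 the labels are {crit1, crit2, try1} and the next position 7 has {crit1, crit2, try1}, so crit1 → X ¬crit1 is false there. This is the first violation.

7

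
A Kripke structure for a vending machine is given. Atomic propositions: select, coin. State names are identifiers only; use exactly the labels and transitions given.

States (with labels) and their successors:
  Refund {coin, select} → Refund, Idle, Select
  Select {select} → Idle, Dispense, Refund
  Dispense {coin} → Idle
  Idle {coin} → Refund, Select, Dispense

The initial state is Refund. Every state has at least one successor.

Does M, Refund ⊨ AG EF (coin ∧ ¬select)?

States satisfying EF (coin ∧ ¬select): {Refund, Select, Dispense, Idle}.
States satisfying AG EF (coin ∧ ¬select): {Refund, Select, Dispense, Idle}.
Every state reachable from Refund satisfies EF (coin ∧ ¬select).
Refund ∈ Sat(AG EF (coin ∧ ¬select)).

Holds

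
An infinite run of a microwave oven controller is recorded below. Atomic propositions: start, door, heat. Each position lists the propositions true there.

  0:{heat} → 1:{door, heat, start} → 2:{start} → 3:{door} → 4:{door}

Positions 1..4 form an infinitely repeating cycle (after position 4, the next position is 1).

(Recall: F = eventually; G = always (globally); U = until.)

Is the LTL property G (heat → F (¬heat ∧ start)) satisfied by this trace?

Yes

heat → F (¬heat ∧ start) holds at every position 0..4, and those are all positions ever visited, so G (heat → F (¬heat ∧ start)) holds.
Positions where heat holds: 0, 1.
Check F (¬heat ∧ start) at each: 0→ok, 1→ok.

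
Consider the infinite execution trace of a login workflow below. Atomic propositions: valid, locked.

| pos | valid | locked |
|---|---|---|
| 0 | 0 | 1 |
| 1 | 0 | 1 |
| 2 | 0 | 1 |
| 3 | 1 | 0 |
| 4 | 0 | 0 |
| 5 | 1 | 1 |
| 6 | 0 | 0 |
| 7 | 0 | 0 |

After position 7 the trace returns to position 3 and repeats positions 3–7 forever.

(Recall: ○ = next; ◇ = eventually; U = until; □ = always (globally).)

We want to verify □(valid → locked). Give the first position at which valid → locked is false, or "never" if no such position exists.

Check valid → locked at each position in order: 0 ✓, 1 ✓, 2 ✓.
At position 3 the labels are {valid}, so valid → locked is false there. This is the first violation.

3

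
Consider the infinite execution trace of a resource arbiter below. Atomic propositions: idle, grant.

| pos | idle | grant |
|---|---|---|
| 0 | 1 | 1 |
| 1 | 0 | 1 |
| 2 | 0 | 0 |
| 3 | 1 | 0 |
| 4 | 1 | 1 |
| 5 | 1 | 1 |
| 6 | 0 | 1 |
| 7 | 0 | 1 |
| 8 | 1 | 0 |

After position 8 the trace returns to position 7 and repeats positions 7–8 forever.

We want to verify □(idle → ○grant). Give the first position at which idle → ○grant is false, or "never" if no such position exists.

never

idle → ○grant holds at every position 0..8, and those are all the positions the trace ever visits, so the invariant □(idle → ○grant) is never violated.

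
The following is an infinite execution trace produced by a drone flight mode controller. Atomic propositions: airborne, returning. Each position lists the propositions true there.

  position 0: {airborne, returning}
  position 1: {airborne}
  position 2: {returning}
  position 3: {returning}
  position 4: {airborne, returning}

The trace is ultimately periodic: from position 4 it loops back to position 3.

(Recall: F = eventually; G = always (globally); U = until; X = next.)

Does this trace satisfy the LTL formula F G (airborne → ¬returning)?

G (airborne → ¬returning) is false at every position 0..4, so it never becomes true and F G (airborne → ¬returning) fails.

Does not hold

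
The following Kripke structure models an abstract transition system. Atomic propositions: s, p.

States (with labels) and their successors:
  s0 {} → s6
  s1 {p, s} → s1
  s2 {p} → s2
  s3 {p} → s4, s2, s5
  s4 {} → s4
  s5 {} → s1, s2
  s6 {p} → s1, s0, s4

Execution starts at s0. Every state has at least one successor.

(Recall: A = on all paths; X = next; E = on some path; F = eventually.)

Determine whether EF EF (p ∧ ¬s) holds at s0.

Holds

States satisfying EF (p ∧ ¬s): {s0, s2, s3, s5, s6}.
States satisfying EF EF (p ∧ ¬s): {s0, s2, s3, s5, s6}.
Some path from s0 reaches a state where EF (p ∧ ¬s) holds.
s0 ∈ Sat(EF EF (p ∧ ¬s)).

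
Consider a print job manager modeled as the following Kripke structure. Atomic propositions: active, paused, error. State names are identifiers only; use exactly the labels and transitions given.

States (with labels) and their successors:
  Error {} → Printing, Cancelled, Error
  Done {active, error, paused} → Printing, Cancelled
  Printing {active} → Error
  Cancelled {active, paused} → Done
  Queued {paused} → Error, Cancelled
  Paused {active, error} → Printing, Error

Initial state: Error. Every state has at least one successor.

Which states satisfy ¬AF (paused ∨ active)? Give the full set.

{Error}

States satisfying paused ∨ active: {Done, Printing, Cancelled, Queued, Paused}.
States satisfying AF (paused ∨ active): {Done, Printing, Cancelled, Queued, Paused}.
States satisfying ¬AF (paused ∨ active): {Error}.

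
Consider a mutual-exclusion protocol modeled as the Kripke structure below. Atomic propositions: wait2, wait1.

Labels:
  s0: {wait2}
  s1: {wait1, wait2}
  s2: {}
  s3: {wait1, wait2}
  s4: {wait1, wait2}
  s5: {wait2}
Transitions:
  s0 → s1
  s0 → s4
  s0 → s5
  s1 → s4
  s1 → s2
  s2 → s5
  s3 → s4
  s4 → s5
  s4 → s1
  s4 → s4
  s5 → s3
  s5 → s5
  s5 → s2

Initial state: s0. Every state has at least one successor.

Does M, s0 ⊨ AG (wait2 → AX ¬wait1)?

States satisfying wait2 → AX ¬wait1: {s2}.
States satisfying AG (wait2 → AX ¬wait1): ∅.
s0 is reachable from s0 and violates wait2 → AX ¬wait1, so AG fails at s0.
s0 ∉ Sat(AG (wait2 → AX ¬wait1)).

No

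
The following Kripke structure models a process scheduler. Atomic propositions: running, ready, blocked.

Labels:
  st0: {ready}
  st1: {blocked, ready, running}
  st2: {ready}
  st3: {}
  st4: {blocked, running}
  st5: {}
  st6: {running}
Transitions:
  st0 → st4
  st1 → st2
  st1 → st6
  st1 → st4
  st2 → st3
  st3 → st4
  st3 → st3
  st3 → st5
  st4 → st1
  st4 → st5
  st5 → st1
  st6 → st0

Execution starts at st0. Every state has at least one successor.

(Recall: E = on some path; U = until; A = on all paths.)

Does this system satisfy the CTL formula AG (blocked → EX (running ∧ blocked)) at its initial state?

States satisfying blocked → EX (running ∧ blocked): {st0, st1, st2, st3, st4, st5, st6}.
States satisfying AG (blocked → EX (running ∧ blocked)): {st0, st1, st2, st3, st4, st5, st6}.
Every state reachable from st0 satisfies blocked → EX (running ∧ blocked).
st0 ∈ Sat(AG (blocked → EX (running ∧ blocked))).

Yes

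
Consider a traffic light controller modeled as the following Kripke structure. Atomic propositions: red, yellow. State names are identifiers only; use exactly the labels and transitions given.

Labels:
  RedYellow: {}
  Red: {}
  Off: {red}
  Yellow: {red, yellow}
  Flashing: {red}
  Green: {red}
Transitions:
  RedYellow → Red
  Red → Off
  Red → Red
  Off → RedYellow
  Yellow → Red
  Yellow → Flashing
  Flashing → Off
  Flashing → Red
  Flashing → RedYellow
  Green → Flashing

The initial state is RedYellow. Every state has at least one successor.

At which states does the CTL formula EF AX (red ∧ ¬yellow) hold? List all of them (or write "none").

{Green}

States satisfying AX (red ∧ ¬yellow): {Green}.
States satisfying EF AX (red ∧ ¬yellow): {Green}.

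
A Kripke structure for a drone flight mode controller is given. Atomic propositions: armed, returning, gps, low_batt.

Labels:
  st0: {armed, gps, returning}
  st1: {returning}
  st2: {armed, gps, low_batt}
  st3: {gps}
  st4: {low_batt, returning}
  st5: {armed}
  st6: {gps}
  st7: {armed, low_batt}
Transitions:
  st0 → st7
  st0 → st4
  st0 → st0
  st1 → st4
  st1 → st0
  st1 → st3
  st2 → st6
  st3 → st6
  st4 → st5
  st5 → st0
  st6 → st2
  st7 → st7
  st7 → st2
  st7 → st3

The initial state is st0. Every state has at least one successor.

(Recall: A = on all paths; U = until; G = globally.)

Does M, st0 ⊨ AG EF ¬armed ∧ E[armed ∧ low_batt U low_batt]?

Does not hold

States satisfying EF ¬armed: {st0, st1, st2, st3, st4, st5, st6, st7}.
States satisfying AG EF ¬armed: {st0, st1, st2, st3, st4, st5, st6, st7}.
States satisfying armed ∧ low_batt: {st2, st7}.
States satisfying low_batt: {st2, st4, st7}.
States satisfying E[armed ∧ low_batt U low_batt]: {st2, st4, st7}.
States satisfying AG EF ¬armed ∧ E[armed ∧ low_batt U low_batt]: {st2, st4, st7}.
st0 ∉ Sat(AG EF ¬armed ∧ E[armed ∧ low_batt U low_batt]).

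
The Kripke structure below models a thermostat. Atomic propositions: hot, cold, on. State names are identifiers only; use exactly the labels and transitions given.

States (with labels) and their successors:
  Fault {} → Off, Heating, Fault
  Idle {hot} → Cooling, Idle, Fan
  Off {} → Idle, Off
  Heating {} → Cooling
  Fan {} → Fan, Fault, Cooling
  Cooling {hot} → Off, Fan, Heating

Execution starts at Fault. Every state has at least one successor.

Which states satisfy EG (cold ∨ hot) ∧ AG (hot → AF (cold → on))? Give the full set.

{Idle}

States satisfying cold ∨ hot: {Idle, Cooling}.
States satisfying EG (cold ∨ hot): {Idle}.
States satisfying hot → AF (cold → on): {Fault, Idle, Off, Heating, Fan, Cooling}.
States satisfying AG (hot → AF (cold → on)): {Fault, Idle, Off, Heating, Fan, Cooling}.
States satisfying EG (cold ∨ hot) ∧ AG (hot → AF (cold → on)): {Idle}.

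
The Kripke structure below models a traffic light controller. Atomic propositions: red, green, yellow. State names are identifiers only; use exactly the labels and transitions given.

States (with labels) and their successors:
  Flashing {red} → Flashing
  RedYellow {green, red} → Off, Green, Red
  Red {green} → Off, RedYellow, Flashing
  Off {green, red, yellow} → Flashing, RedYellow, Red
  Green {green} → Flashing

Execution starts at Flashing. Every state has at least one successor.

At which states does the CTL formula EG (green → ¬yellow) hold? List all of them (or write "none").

{Flashing, RedYellow, Red, Green}

States satisfying green → ¬yellow: {Flashing, RedYellow, Red, Green}.
States satisfying EG (green → ¬yellow): {Flashing, RedYellow, Red, Green}.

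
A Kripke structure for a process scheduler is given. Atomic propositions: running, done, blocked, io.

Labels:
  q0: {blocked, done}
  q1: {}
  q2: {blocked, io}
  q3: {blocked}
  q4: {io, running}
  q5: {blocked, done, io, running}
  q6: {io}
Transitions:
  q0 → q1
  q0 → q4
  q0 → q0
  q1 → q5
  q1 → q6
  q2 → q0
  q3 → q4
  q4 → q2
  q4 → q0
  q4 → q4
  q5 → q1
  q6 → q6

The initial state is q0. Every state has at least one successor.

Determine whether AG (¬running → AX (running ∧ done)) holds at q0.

Does not hold

States satisfying ¬running → AX (running ∧ done): {q4, q5}.
States satisfying AG (¬running → AX (running ∧ done)): ∅.
q0 is reachable from q0 and violates ¬running → AX (running ∧ done), so AG fails at q0.
q0 ∉ Sat(AG (¬running → AX (running ∧ done))).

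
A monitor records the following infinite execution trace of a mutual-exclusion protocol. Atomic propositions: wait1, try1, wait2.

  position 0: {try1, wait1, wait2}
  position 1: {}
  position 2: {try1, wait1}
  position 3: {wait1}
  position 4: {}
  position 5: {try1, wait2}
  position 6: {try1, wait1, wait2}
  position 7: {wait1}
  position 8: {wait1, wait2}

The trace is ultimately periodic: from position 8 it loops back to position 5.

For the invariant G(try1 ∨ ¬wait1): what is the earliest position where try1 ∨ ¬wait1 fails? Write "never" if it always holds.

3

Check try1 ∨ ¬wait1 at each position in order: 0 ✓, 1 ✓, 2 ✓.
At position 3 the labels are {wait1}, so try1 ∨ ¬wait1 is false there. This is the first violation.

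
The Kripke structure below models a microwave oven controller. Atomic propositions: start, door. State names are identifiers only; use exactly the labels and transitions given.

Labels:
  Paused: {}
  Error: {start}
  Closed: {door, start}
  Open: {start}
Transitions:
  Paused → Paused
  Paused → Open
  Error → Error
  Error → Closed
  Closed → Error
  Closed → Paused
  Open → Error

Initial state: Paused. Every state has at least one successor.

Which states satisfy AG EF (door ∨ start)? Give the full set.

{Paused, Error, Closed, Open}

States satisfying EF (door ∨ start): {Paused, Error, Closed, Open}.
States satisfying AG EF (door ∨ start): {Paused, Error, Closed, Open}.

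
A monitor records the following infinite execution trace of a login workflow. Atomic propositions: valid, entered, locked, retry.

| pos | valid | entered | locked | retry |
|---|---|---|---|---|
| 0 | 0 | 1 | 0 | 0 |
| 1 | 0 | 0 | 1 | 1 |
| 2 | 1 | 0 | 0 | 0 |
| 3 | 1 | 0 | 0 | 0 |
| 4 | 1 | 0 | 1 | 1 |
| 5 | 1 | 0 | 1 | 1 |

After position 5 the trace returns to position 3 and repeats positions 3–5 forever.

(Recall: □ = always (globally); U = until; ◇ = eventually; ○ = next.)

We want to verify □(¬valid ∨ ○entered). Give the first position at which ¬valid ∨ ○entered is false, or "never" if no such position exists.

2

Check ¬valid ∨ ○entered at each position in order: 0 ✓, 1 ✓.
At position 2 the labels are {valid} and the next position 3 has {valid}, so ¬valid ∨ ○entered is false there. This is the first violation.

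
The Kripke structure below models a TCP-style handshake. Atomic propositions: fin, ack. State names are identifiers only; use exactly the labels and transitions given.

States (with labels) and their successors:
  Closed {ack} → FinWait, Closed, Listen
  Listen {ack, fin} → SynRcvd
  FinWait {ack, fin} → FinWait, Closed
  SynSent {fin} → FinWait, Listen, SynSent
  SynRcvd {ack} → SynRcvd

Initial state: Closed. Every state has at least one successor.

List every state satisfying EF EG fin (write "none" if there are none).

{Closed, FinWait, SynSent}

States satisfying EG fin: {FinWait, SynSent}.
States satisfying EF EG fin: {Closed, FinWait, SynSent}.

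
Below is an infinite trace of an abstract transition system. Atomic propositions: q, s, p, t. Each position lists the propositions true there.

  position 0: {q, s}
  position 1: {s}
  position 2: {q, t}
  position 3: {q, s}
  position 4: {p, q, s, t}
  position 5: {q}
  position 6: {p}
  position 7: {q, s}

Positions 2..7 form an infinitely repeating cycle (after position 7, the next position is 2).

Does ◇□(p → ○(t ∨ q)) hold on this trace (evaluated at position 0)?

□(p → ○(t ∨ q)) holds at position 0, which is reachable from 0, so ◇□(p → ○(t ∨ q)) holds.

Yes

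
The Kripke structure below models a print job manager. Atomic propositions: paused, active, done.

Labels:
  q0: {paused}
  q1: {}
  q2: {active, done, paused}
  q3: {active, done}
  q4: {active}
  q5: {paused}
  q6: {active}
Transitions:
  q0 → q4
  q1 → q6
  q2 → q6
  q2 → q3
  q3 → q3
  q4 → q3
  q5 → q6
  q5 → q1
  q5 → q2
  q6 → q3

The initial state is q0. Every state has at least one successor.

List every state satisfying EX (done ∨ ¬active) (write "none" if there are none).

{q2, q3, q4, q5, q6}

States satisfying done ∨ ¬active: {q0, q1, q2, q3, q5}.
States satisfying EX (done ∨ ¬active): {q2, q3, q4, q5, q6}.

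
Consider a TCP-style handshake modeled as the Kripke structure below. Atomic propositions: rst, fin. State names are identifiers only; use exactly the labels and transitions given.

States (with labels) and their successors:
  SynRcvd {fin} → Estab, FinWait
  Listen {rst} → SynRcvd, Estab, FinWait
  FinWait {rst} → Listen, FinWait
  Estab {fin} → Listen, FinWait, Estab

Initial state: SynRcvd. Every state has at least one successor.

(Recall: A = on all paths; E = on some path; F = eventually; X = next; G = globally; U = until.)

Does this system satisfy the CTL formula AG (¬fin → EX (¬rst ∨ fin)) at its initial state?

States satisfying ¬fin → EX (¬rst ∨ fin): {SynRcvd, Listen, Estab}.
States satisfying AG (¬fin → EX (¬rst ∨ fin)): ∅.
FinWait is reachable from SynRcvd and violates ¬fin → EX (¬rst ∨ fin), so AG fails at SynRcvd.
SynRcvd ∉ Sat(AG (¬fin → EX (¬rst ∨ fin))).

Does not hold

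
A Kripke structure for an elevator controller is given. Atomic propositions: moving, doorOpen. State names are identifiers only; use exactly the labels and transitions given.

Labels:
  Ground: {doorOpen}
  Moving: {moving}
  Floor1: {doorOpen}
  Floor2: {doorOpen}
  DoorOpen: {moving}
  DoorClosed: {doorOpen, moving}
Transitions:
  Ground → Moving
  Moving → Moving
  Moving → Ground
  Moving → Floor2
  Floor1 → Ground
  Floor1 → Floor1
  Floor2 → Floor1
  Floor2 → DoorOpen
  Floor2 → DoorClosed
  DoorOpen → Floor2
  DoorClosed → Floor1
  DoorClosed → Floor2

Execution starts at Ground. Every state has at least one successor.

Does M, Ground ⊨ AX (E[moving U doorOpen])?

States satisfying E[moving U doorOpen]: {Ground, Moving, Floor1, Floor2, DoorOpen, DoorClosed}.
States satisfying AX (E[moving U doorOpen]): {Ground, Moving, Floor1, Floor2, DoorOpen, DoorClosed}.
Ground ∈ Sat(AX (E[moving U doorOpen])).

Holds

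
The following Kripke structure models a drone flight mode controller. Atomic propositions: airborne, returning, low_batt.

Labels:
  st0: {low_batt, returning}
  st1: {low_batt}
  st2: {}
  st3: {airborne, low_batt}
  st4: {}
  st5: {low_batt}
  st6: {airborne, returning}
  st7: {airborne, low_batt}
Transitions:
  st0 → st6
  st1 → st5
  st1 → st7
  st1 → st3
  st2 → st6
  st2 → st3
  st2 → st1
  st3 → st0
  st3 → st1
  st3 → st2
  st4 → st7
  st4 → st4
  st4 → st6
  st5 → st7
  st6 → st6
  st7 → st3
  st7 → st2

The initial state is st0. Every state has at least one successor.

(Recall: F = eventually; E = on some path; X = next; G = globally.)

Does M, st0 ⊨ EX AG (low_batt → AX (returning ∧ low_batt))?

States satisfying AG (low_batt → AX (returning ∧ low_batt)): {st6}.
States satisfying EX AG (low_batt → AX (returning ∧ low_batt)): {st0, st2, st4, st6}.
st0 ∈ Sat(EX AG (low_batt → AX (returning ∧ low_batt))).

Satisfied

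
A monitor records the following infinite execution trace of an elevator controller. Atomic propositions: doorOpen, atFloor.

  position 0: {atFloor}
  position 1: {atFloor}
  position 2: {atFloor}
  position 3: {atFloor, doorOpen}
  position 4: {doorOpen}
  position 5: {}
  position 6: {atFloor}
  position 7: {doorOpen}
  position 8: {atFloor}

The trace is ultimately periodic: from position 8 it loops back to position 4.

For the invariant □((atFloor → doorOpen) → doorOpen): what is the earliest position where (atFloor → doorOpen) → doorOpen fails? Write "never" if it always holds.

Check (atFloor → doorOpen) → doorOpen at each position in order: 0 ✓, 1 ✓, 2 ✓, 3 ✓, 4 ✓.
At position 5 the labels are {}, so (atFloor → doorOpen) → doorOpen is false there. This is the first violation.

5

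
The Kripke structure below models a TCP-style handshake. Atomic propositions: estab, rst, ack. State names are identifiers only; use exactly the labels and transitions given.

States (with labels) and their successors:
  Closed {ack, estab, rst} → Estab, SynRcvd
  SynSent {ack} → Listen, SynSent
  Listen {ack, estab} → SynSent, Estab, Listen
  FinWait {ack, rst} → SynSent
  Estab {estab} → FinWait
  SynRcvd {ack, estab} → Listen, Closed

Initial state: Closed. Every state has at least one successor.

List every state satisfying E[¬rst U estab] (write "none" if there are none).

States satisfying ¬rst: {SynSent, Listen, Estab, SynRcvd}.
States satisfying estab: {Closed, Listen, Estab, SynRcvd}.
States satisfying E[¬rst U estab]: {Closed, SynSent, Listen, Estab, SynRcvd}.

{Closed, SynSent, Listen, Estab, SynRcvd}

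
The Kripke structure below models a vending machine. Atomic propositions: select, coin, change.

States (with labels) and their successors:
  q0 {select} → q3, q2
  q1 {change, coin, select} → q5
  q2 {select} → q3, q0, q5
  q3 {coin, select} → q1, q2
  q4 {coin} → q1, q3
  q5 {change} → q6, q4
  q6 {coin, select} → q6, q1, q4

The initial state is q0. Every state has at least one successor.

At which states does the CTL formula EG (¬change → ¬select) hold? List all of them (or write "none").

{q1, q4, q5}

States satisfying ¬change → ¬select: {q1, q4, q5}.
States satisfying EG (¬change → ¬select): {q1, q4, q5}.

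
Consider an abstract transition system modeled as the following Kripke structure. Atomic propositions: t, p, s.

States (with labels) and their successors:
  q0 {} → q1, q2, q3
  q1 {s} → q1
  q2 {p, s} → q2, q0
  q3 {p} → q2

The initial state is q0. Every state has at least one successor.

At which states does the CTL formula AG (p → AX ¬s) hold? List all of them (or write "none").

States satisfying p → AX ¬s: {q0, q1}.
States satisfying AG (p → AX ¬s): {q1}.

{q1}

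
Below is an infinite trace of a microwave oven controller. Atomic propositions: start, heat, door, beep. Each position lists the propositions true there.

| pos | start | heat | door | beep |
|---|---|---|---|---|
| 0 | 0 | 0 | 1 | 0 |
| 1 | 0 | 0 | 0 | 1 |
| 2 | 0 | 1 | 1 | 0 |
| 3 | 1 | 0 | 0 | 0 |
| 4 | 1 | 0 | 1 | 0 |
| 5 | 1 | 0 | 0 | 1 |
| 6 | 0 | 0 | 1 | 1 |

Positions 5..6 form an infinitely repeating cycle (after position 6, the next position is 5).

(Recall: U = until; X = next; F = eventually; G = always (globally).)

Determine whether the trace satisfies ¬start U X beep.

Walking from position 0: X beep first holds at position 0, and ¬start holds at every earlier position along the way, so ¬start U X beep holds.

Satisfied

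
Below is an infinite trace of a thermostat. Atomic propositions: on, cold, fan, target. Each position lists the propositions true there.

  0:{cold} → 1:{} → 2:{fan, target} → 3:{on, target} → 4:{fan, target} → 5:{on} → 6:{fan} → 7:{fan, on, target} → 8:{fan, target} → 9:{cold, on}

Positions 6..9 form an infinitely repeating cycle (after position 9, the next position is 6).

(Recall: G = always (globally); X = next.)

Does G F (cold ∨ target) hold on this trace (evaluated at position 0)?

F (cold ∨ target) holds at every position 0..9, and those are all positions ever visited, so G F (cold ∨ target) holds.

Satisfied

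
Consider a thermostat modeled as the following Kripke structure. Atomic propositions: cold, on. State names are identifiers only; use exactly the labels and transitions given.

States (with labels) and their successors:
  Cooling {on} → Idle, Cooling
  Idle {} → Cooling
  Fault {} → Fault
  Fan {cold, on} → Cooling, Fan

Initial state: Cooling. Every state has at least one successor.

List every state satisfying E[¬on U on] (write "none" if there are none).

{Cooling, Idle, Fan}

States satisfying ¬on: {Idle, Fault}.
States satisfying on: {Cooling, Fan}.
States satisfying E[¬on U on]: {Cooling, Idle, Fan}.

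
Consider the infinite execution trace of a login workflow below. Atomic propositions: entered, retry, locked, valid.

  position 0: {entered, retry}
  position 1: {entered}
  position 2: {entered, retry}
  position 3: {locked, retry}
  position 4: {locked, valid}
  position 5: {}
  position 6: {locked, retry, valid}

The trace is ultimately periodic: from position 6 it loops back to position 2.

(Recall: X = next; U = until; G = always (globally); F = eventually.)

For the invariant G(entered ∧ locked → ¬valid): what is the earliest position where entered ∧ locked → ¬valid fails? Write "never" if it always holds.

never

entered ∧ locked → ¬valid holds at every position 0..6, and those are all the positions the trace ever visits, so the invariant G(entered ∧ locked → ¬valid) is never violated.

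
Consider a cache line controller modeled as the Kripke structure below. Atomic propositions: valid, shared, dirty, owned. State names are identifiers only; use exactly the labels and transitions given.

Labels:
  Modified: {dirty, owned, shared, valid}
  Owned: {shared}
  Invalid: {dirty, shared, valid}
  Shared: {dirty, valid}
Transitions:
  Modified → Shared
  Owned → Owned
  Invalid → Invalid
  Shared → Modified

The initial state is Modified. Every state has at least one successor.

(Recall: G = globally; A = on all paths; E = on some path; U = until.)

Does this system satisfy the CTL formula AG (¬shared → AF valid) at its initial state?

States satisfying ¬shared → AF valid: {Modified, Owned, Invalid, Shared}.
States satisfying AG (¬shared → AF valid): {Modified, Owned, Invalid, Shared}.
Every state reachable from Modified satisfies ¬shared → AF valid.
Modified ∈ Sat(AG (¬shared → AF valid)).

Yes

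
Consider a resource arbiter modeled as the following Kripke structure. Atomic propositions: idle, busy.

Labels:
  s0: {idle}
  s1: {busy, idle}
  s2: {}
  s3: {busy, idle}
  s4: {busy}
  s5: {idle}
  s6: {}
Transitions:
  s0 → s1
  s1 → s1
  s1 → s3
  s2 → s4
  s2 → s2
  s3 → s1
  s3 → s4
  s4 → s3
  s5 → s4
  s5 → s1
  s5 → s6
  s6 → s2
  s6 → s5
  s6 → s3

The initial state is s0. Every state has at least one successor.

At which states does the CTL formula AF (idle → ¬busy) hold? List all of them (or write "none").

States satisfying idle → ¬busy: {s0, s2, s4, s5, s6}.
States satisfying AF (idle → ¬busy): {s0, s2, s4, s5, s6}.

{s0, s2, s4, s5, s6}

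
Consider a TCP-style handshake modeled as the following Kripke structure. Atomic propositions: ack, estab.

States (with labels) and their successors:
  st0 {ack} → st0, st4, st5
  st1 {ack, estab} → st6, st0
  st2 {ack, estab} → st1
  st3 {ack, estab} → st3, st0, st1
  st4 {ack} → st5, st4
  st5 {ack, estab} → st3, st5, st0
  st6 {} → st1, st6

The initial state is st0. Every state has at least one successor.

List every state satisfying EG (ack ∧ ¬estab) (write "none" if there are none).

States satisfying ack ∧ ¬estab: {st0, st4}.
States satisfying EG (ack ∧ ¬estab): {st0, st4}.

{st0, st4}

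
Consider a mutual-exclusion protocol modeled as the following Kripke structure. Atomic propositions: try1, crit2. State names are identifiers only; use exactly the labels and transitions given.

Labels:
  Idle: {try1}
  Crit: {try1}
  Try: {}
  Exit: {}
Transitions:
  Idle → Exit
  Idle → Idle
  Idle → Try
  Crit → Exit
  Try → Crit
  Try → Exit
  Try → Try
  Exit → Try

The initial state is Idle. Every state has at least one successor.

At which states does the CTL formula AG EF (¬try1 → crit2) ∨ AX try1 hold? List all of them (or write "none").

States satisfying EF (¬try1 → crit2): {Idle, Crit, Try, Exit}.
States satisfying AG EF (¬try1 → crit2): {Idle, Crit, Try, Exit}.
States satisfying try1: {Idle, Crit}.
States satisfying AX try1: ∅.
States satisfying AG EF (¬try1 → crit2) ∨ AX try1: {Idle, Crit, Try, Exit}.

{Idle, Crit, Try, Exit}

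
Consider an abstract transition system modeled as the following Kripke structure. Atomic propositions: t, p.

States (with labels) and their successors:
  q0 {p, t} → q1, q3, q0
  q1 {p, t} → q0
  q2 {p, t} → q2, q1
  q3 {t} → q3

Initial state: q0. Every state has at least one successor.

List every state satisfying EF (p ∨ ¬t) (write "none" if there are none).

States satisfying p ∨ ¬t: {q0, q1, q2}.
States satisfying EF (p ∨ ¬t): {q0, q1, q2}.

{q0, q1, q2}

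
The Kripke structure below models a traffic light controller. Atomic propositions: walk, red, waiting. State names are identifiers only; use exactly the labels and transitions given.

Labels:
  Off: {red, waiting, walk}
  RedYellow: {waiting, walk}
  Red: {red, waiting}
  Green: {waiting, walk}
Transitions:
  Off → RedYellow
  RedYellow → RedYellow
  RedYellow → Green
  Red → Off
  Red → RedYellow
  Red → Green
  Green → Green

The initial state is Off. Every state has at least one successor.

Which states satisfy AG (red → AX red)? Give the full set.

States satisfying red → AX red: {RedYellow, Green}.
States satisfying AG (red → AX red): {RedYellow, Green}.

{RedYellow, Green}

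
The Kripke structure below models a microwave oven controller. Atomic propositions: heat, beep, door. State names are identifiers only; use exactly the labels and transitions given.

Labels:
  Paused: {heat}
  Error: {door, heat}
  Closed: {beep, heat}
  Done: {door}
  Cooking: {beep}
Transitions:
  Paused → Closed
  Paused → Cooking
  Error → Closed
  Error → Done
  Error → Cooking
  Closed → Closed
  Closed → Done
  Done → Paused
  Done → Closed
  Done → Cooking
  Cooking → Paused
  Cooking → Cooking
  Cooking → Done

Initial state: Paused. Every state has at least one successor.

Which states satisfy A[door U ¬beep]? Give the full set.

{Paused, Error, Done}

States satisfying door: {Error, Done}.
States satisfying ¬beep: {Paused, Error, Done}.
States satisfying A[door U ¬beep]: {Paused, Error, Done}.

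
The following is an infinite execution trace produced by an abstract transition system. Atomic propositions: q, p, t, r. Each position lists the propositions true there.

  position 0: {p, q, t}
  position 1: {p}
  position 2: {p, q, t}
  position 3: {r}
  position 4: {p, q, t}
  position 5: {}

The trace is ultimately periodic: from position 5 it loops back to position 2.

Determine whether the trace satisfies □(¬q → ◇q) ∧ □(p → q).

¬q → ◇q holds at every position 0..5, and those are all positions ever visited, so □(¬q → ◇q) holds.
Positions where ¬q holds: 1, 3, 5.
Check ◇q at each: 1→ok, 3→ok, 5→ok.
p → q must hold at every position from 0 onward. It fails at position 1, so □(p → q) is false.
Positions where p holds: 0, 1, 2, 4.
Check q at each: 0→ok, 1→fails, 2→ok, 4→ok.
At position 0: □(¬q → ◇q) is true; □(p → q) is false; so □(¬q → ◇q) ∧ □(p → q) is false.

No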